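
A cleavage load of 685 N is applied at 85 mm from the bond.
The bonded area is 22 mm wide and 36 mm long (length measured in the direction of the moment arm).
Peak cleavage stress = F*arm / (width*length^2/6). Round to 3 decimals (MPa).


Moment = 685 * 85 = 58225 N*mm
Section modulus = 22 * 1296 / 6 = 28512 / 6 mm^3
Stress = 58225 / (28512 / 6) = 349350 / 28512
= 12.253 MPa

12.253


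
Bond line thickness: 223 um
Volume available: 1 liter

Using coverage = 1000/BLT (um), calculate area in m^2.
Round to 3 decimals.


1 L = 1e6 mm^3, thickness = 223 um = 0.223 mm
Area = 1e6 / 0.223 mm^2 = (1e6 / 0.223) / 1e6 m^2 = 1000 / 223 m^2
= 4.484 m^2

4.484


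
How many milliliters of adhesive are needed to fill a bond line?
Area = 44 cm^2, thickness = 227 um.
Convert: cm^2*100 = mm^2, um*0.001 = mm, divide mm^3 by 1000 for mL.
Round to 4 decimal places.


= (44 * 100) * (227 * 0.001) / 1000
= 0.9988 mL

0.9988


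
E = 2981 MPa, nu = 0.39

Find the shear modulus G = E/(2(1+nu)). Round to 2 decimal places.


G = 2981 / (2 * 1.39)
= 1072.30 MPa

1072.30


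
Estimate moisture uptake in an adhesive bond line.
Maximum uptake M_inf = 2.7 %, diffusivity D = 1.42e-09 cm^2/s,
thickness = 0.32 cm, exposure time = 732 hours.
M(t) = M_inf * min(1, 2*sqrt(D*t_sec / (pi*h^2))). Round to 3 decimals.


Convert time: 732 h = 2635200 s
ratio = min(1, 2*sqrt(1.42e-09*2635200/(pi*0.32^2)))
= 0.215703
M(t) = 2.7 * 0.215703 = 0.582%

0.582


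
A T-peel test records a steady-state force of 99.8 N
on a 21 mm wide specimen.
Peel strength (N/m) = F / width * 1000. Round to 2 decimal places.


Peel strength = 99.8 / 21 * 1000
= 4752.38 N/m

4752.38


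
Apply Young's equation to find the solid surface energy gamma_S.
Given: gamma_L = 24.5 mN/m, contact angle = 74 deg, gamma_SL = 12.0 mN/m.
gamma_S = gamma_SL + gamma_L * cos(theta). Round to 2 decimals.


theta_rad = 74 * pi/180 = 1.291544
gamma_S = 12.0 + 24.5 * cos(1.291544)
= 18.75 mN/m

18.75


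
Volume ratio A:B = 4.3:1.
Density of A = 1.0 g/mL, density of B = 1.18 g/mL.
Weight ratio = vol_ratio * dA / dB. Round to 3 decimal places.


Wt ratio = 4.3 * 1.0 / 1.18
= 3.644

3.644


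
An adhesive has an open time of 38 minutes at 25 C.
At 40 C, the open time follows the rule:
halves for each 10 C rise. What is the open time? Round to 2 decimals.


Factor = 2^((40-25)/10) = 2.8284
Open time = 38 / 2.8284 = 13.44 min

13.44


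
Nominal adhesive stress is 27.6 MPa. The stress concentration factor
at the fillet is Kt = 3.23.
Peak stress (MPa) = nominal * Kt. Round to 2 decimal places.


Peak = 27.6 * 3.23 = 89.15 MPa

89.15


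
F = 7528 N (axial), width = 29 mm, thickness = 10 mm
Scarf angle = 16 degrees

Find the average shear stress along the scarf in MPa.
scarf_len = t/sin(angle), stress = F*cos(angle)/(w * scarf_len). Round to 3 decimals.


scarf_len = 10/sin(16 deg) = 36.2796
cos(16 deg) = 0.961262
stress = 7528*0.961262/(29*36.2796) = 6.878 MPa

6.878


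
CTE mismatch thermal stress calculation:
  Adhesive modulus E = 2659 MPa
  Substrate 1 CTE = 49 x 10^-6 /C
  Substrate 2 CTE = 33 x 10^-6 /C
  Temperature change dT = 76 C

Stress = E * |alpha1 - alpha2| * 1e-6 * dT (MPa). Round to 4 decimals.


delta_alpha = |49 - 33| = 16 x 10^-6/C
Stress = 2659 * 16e-6 * 76
= 3.2333 MPa

3.2333


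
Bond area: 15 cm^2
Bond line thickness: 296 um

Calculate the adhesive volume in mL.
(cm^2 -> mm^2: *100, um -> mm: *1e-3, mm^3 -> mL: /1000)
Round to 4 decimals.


V = 15*100 * 296*1e-3 / 1000
= 0.4440 mL

0.4440


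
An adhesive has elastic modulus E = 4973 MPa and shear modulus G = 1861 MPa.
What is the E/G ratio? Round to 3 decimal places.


E/G = 4973 / 1861 = 2.672

2.672


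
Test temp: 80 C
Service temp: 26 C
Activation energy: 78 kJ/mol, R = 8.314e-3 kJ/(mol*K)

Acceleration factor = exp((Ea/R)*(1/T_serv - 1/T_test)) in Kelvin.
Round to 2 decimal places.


AF = exp((78/0.008314)*(1/299.15 - 1/353.15))
= 120.96

120.96


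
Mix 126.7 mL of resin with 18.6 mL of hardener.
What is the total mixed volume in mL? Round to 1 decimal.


Total = 126.7 + 18.6 = 145.3 mL

145.3


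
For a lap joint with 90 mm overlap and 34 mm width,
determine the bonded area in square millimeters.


Area = 90 * 34 = 3060 mm^2

3060


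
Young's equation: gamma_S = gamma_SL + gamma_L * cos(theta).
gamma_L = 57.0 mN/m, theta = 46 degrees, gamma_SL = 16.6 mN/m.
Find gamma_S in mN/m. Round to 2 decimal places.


cos(46 deg) = 0.694658
gamma_S = 16.6 + 57.0 * 0.694658
= 56.20 mN/m

56.20


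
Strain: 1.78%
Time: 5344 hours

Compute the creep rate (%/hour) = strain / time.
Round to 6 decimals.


Creep rate = 1.78 / 5344
= 0.000333 %/h

0.000333


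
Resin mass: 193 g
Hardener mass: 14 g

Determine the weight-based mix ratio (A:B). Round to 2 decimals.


Ratio = 193 / 14 = 13.79

13.79


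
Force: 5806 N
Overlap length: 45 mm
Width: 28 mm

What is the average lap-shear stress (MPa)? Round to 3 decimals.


Average shear stress = F / (overlap * width)
= 5806 / (45 * 28)
= 4.608 MPa

4.608


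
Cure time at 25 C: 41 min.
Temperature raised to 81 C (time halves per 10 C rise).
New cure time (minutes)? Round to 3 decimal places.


Acceleration factor = 2^(56/10) = 48.5029
New time = 41 / 48.5029 = 0.845 min

0.845


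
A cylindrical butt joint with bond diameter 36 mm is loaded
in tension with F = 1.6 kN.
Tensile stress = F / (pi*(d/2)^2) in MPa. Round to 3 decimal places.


Area = pi * (36/2)^2 = 1017.8760 mm^2
Stress = 1.6*1000 / 1017.8760
= 1.572 MPa

1.572


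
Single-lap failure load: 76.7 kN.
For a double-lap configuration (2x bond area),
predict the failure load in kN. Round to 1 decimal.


Failure load = 76.7 * 2 = 153.4 kN

153.4


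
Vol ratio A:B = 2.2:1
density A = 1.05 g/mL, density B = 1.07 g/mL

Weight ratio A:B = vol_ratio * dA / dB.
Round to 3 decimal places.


Weight ratio = 2.2 * 1.05 / 1.07
= 2.159

2.159


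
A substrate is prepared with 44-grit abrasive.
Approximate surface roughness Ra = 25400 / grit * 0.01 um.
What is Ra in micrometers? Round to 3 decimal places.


Ra = 25400 / 44 * 0.01 = 5.773 um

5.773


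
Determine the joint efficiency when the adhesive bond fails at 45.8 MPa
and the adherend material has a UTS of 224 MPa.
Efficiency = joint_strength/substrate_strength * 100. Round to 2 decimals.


Joint efficiency = 45.8 / 224 * 100
= 20.45%

20.45


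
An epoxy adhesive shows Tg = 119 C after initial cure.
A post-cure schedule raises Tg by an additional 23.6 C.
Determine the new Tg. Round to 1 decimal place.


New Tg = 119 + 23.6
= 142.6 C

142.6


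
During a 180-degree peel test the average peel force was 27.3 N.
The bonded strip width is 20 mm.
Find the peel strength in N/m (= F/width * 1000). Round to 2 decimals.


Peel strength = F/width * 1000
= 27.3 / 20 * 1000
= 1365.00 N/m

1365.00


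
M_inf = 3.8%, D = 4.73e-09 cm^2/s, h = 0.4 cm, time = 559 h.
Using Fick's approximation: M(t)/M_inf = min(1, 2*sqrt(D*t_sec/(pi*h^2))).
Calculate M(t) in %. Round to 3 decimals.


t = 2012400 s
ratio = min(1, 2*sqrt(4.73e-09*2012400/(pi*0.1600)))
= 0.275222
M(t) = 3.8 * 0.275222 = 1.046%

1.046


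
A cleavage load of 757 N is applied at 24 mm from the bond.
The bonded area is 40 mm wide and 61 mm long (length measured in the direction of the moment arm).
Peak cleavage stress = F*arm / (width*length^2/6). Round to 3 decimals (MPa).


Moment = 757 * 24 = 18168 N*mm
Section modulus = 40 * 3721 / 6 = 148840 / 6 mm^3
Stress = 18168 / (148840 / 6) = 109008 / 148840
= 0.732 MPa

0.732


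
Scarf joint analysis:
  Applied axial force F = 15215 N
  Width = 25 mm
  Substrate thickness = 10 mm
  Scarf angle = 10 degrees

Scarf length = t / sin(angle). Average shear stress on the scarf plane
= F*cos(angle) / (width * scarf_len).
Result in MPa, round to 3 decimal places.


Scarf length = 10 / sin(10 deg) = 57.5877 mm
cos(10 deg) = 0.984808
Shear = 15215 * 0.984808 / (25 * 57.5877)
= 10.408 MPa

10.408


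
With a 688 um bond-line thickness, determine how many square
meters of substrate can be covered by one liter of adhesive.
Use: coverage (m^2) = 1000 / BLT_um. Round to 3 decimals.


Coverage = 1000 / 688 = 1.453 m^2

1.453


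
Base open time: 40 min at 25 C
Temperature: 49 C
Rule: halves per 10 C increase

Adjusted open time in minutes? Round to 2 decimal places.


Acceleration = 2^((49-25)/10) = 5.2780
Open time = 40 / 5.2780 = 7.58 min

7.58


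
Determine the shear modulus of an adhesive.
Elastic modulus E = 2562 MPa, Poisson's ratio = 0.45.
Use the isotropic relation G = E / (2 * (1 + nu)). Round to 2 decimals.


G = 2562 / (2*(1+0.45)) = 2562 / 2.90
= 883.45 MPa

883.45


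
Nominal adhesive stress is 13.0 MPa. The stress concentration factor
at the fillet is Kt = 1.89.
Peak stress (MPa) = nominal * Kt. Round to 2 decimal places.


Peak = 13.0 * 1.89 = 24.57 MPa

24.57


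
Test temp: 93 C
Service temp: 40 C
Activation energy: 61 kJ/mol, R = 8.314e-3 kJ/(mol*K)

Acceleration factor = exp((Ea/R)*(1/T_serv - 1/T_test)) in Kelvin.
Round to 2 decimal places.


AF = exp((61/0.008314)*(1/313.15 - 1/366.15))
= 29.71

29.71


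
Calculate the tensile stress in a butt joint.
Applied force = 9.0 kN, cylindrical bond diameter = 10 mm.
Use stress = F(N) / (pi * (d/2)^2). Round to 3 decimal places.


A = pi * 5.0^2 = 78.5398 mm^2
sigma = 9000.0 / 78.5398 = 114.592 MPa

114.592


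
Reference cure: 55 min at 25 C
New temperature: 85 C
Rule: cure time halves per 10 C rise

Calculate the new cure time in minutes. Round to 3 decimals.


factor = 2^((85-25)/10) = 64.0000
t_new = 55 / 64.0000 = 0.859 min

0.859


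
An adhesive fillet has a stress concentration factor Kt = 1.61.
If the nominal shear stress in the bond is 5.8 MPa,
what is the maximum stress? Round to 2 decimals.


Max stress = 5.8 * 1.61 = 9.34 MPa

9.34


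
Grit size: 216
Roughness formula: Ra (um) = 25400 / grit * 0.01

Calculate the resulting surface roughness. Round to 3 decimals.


Ra = 25400 / 216 * 0.01
= 1.176 um

1.176


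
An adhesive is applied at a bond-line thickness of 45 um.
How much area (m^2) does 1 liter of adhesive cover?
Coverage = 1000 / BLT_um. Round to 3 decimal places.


Coverage = 1000 / 45 = 22.222 m^2

22.222


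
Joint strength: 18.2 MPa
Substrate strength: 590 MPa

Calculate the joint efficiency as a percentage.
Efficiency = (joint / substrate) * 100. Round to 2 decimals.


Efficiency = (18.2 / 590) * 100 = 3.08%

3.08


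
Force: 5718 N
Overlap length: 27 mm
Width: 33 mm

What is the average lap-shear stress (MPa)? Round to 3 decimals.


Average shear stress = F / (overlap * width)
= 5718 / (27 * 33)
= 6.418 MPa

6.418


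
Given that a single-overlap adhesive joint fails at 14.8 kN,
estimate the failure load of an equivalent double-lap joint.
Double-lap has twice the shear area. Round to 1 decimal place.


Double-lap factor = 2
Expected load = 14.8 * 2 = 29.6 kN

29.6


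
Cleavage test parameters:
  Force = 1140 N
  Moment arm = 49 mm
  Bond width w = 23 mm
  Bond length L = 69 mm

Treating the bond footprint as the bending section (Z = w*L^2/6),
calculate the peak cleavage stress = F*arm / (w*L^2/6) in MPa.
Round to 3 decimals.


M = 1140 * 49 = 55860 N*mm
Z = 23 * 69^2 / 6 = 109503 / 6 mm^3
sigma = M / Z = 6 * 55860 / 109503 = 335160 / 109503
= 3.061 MPa

3.061


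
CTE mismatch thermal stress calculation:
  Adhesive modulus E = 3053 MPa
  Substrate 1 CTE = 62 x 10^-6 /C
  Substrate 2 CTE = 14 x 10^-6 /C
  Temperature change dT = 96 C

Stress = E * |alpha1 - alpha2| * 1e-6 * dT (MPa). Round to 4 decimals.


delta_alpha = |62 - 14| = 48 x 10^-6/C
Stress = 3053 * 48e-6 * 96
= 14.0682 MPa

14.0682


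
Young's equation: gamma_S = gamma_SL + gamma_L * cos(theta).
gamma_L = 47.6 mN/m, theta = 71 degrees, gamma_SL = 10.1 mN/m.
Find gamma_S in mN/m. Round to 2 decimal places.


cos(71 deg) = 0.325568
gamma_S = 10.1 + 47.6 * 0.325568
= 25.60 mN/m

25.60


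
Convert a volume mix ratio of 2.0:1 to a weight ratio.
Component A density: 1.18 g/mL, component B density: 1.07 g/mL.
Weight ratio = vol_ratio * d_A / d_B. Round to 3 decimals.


= 2.0 * 1.18 / 1.07 = 2.206

2.206


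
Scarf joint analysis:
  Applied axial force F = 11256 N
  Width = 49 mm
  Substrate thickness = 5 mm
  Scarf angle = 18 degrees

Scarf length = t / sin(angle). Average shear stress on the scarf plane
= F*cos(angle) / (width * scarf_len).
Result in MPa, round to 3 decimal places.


Scarf length = 5 / sin(18 deg) = 16.1803 mm
cos(18 deg) = 0.951057
Shear = 11256 * 0.951057 / (49 * 16.1803)
= 13.502 MPa

13.502


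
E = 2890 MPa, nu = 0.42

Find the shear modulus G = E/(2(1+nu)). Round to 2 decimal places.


G = 2890 / (2 * 1.42)
= 1017.61 MPa

1017.61


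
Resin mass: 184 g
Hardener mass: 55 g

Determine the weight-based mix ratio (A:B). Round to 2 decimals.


Ratio = 184 / 55 = 3.35

3.35


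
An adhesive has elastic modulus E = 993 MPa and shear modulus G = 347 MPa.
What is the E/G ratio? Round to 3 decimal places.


E/G = 993 / 347 = 2.862

2.862


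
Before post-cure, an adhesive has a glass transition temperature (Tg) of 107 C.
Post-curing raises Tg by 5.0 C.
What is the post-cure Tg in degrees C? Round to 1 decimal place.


Tg_post = Tg_base + delta_Tg
= 107 + 5.0
= 112.0 C

112.0


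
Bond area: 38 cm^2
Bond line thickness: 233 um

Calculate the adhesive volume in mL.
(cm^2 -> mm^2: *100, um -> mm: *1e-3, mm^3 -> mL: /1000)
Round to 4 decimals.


V = 38*100 * 233*1e-3 / 1000
= 0.8854 mL

0.8854


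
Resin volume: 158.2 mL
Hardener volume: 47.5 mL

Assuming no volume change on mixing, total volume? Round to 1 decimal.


V_total = 158.2 + 47.5 = 205.7 mL

205.7


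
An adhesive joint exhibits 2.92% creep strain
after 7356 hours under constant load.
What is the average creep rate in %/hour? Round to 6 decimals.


Creep rate = strain / time
= 2.92 / 7356
= 0.000397 %/h

0.000397


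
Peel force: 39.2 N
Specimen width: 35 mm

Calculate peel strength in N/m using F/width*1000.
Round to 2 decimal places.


Peel strength = 39.2 / 35 * 1000 = 1120.00 N/m

1120.00


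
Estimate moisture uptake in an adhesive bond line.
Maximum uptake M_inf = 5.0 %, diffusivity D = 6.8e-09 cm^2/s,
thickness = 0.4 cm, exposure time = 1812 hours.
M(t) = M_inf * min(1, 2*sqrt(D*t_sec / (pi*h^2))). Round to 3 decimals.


Convert time: 1812 h = 6523200 s
ratio = min(1, 2*sqrt(6.8e-09*6523200/(pi*0.4^2)))
= 0.594128
M(t) = 5.0 * 0.594128 = 2.971%

2.971


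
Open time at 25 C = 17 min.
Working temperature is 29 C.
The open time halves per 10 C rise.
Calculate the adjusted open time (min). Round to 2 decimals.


factor = 2^((29 - 25) / 10) = 1.3195
ot = 17 / 1.3195 = 12.88 min

12.88


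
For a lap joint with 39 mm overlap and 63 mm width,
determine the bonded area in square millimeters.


Area = 39 * 63 = 2457 mm^2

2457


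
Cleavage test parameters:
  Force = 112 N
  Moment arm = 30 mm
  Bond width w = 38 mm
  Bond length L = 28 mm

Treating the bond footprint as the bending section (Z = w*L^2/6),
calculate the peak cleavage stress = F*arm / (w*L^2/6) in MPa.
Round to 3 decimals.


M = 112 * 30 = 3360 N*mm
Z = 38 * 28^2 / 6 = 29792 / 6 mm^3
sigma = M / Z = 6 * 3360 / 29792 = 20160 / 29792
= 0.677 MPa

0.677


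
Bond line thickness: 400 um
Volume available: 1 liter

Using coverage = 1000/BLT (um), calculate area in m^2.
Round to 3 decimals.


1 L = 1e6 mm^3, thickness = 400 um = 0.4 mm
Area = 1e6 / 0.4 mm^2 = (1e6 / 0.4) / 1e6 m^2 = 1000 / 400 m^2
= 2.500 m^2

2.500


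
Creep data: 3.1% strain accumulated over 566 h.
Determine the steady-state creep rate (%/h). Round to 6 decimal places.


Rate = 3.1 / 566 = 0.005477 %/h

0.005477


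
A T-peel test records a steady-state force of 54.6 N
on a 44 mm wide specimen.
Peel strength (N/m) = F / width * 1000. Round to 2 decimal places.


Peel strength = 54.6 / 44 * 1000
= 1240.91 N/m

1240.91


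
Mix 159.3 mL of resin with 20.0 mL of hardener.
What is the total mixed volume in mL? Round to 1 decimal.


Total = 159.3 + 20.0 = 179.3 mL

179.3


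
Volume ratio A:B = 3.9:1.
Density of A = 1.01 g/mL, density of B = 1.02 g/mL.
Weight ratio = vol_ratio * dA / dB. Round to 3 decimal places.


Wt ratio = 3.9 * 1.01 / 1.02
= 3.862

3.862


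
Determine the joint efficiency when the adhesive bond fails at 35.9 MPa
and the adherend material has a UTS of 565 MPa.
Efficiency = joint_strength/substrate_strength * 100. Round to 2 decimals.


Joint efficiency = 35.9 / 565 * 100
= 6.35%

6.35


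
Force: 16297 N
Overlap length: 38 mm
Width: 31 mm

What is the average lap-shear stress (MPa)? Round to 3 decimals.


Average shear stress = F / (overlap * width)
= 16297 / (38 * 31)
= 13.834 MPa

13.834


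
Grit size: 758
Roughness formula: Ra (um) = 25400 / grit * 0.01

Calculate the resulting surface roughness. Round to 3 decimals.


Ra = 25400 / 758 * 0.01
= 0.335 um

0.335


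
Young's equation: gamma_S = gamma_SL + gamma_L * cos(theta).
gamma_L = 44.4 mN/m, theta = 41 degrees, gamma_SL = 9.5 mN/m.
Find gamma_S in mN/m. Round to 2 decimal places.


cos(41 deg) = 0.754710
gamma_S = 9.5 + 44.4 * 0.754710
= 43.01 mN/m

43.01


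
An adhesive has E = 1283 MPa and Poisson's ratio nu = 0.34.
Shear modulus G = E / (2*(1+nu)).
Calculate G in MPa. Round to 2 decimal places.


G = 1283 / (2*(1+0.34))
= 1283 / 2.68
= 478.73 MPa

478.73


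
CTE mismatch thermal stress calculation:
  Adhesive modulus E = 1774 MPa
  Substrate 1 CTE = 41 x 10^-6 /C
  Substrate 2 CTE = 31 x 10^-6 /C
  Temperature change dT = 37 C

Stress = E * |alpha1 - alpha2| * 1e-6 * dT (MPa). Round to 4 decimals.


delta_alpha = |41 - 31| = 10 x 10^-6/C
Stress = 1774 * 10e-6 * 37
= 0.6564 MPa

0.6564


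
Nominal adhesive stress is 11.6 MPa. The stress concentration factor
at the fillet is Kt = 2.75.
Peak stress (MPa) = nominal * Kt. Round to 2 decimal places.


Peak = 11.6 * 2.75 = 31.90 MPa

31.90


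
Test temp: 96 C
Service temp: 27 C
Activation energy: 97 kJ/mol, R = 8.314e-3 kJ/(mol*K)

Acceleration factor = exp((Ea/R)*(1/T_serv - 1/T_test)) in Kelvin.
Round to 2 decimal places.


AF = exp((97/0.008314)*(1/300.15 - 1/369.15))
= 1430.20

1430.20


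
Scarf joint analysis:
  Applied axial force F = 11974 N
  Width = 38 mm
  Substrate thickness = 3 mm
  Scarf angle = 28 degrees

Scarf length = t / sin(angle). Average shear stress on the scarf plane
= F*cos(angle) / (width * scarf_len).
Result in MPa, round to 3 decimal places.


Scarf length = 3 / sin(28 deg) = 6.3902 mm
cos(28 deg) = 0.882948
Shear = 11974 * 0.882948 / (38 * 6.3902)
= 43.539 MPa

43.539


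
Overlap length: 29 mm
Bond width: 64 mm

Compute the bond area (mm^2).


Bond area = 29 * 64 = 1856 mm^2

1856


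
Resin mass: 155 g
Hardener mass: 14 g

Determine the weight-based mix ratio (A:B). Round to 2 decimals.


Ratio = 155 / 14 = 11.07

11.07


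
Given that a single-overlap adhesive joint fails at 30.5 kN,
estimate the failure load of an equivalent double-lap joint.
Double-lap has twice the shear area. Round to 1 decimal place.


Double-lap factor = 2
Expected load = 30.5 * 2 = 61.0 kN

61.0


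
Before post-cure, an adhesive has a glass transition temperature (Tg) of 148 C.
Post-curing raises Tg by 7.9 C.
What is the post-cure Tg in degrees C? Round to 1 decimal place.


Tg_post = Tg_base + delta_Tg
= 148 + 7.9
= 155.9 C

155.9


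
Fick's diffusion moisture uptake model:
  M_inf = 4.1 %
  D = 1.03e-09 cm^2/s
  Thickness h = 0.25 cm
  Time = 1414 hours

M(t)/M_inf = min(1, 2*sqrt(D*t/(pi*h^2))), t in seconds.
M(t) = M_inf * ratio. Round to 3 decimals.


t_sec = 1414 * 3600 = 5090400
ratio = 2*sqrt(1.03e-09*5090400/(pi*0.25^2))
= min(1, 0.326821)
= 0.326821
M(t) = 4.1 * 0.326821 = 1.340 %

1.340


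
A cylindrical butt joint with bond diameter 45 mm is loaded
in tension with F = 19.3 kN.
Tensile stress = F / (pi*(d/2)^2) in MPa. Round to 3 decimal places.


Area = pi * (45/2)^2 = 1590.4313 mm^2
Stress = 19.3*1000 / 1590.4313
= 12.135 MPa

12.135


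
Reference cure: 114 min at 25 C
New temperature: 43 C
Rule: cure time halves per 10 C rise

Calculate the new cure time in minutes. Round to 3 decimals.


factor = 2^((43-25)/10) = 3.4822
t_new = 114 / 3.4822 = 32.738 min

32.738


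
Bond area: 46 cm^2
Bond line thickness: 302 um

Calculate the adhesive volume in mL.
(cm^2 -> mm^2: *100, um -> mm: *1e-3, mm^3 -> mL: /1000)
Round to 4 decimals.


V = 46*100 * 302*1e-3 / 1000
= 1.3892 mL

1.3892


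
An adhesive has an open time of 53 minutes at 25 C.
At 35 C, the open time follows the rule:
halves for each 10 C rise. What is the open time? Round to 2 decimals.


Factor = 2^((35-25)/10) = 2.0000
Open time = 53 / 2.0000 = 26.50 min

26.50


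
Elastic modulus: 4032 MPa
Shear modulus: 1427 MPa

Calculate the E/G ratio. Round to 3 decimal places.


E / G = 4032 / 1427 = 2.826

2.826


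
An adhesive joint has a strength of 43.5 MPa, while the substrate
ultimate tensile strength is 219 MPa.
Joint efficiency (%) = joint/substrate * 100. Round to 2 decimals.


Efficiency = 43.5 / 219 * 100
= 19.86%

19.86


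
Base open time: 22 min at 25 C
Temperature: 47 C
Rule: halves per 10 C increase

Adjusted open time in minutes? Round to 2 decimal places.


Acceleration = 2^((47-25)/10) = 4.5948
Open time = 22 / 4.5948 = 4.79 min

4.79


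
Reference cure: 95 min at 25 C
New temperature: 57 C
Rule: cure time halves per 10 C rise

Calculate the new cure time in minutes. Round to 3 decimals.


factor = 2^((57-25)/10) = 9.1896
t_new = 95 / 9.1896 = 10.338 min

10.338


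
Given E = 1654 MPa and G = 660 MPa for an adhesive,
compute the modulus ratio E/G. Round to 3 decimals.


E/G ratio = 1654 / 660 = 2.506

2.506


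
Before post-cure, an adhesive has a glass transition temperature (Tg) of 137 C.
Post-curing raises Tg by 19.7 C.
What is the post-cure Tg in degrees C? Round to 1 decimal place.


Tg_post = Tg_base + delta_Tg
= 137 + 19.7
= 156.7 C

156.7


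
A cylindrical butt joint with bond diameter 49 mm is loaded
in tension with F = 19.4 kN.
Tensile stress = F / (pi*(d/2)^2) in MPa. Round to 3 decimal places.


Area = pi * (49/2)^2 = 1885.7410 mm^2
Stress = 19.4*1000 / 1885.7410
= 10.288 MPa

10.288


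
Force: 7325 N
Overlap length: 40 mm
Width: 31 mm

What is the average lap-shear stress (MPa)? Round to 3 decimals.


Average shear stress = F / (overlap * width)
= 7325 / (40 * 31)
= 5.907 MPa

5.907


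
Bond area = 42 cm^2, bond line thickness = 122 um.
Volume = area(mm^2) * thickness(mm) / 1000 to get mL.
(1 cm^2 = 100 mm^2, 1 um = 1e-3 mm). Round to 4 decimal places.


area_mm2 = 42 * 100 = 4200
blt_mm = 122 * 1e-3 = 0.122
vol_mm3 = 4200 * 0.122 = 512.4
vol_mL = 512.4 / 1000 = 0.5124 mL

0.5124


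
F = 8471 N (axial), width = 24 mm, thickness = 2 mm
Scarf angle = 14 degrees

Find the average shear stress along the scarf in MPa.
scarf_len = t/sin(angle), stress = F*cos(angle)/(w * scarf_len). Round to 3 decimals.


scarf_len = 2/sin(14 deg) = 8.2671
cos(14 deg) = 0.970296
stress = 8471*0.970296/(24*8.2671) = 41.426 MPa

41.426


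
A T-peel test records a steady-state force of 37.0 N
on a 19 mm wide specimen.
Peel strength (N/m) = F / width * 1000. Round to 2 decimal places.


Peel strength = 37.0 / 19 * 1000
= 1947.37 N/m

1947.37


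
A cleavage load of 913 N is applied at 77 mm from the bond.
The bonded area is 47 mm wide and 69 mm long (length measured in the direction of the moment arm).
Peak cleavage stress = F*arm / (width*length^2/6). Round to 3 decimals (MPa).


Moment = 913 * 77 = 70301 N*mm
Section modulus = 47 * 4761 / 6 = 223767 / 6 mm^3
Stress = 70301 / (223767 / 6) = 421806 / 223767
= 1.885 MPa

1.885


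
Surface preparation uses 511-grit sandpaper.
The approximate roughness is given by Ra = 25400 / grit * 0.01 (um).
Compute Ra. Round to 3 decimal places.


Ra = 25400 / 511 * 0.01
= 254 / 511
= 0.497 um

0.497


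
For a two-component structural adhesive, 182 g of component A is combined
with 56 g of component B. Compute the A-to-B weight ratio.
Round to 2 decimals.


Weight ratio A:B = 182 / 56
= 3.25

3.25


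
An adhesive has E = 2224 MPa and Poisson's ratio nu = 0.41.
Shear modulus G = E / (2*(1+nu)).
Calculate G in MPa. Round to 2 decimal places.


G = 2224 / (2*(1+0.41))
= 2224 / 2.82
= 788.65 MPa

788.65


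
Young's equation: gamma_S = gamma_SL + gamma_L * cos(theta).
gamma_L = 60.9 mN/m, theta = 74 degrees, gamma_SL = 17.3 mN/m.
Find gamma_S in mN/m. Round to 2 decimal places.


cos(74 deg) = 0.275637
gamma_S = 17.3 + 60.9 * 0.275637
= 34.09 mN/m

34.09


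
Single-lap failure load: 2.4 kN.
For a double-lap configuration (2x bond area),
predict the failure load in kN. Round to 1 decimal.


Failure load = 2.4 * 2 = 4.8 kN

4.8


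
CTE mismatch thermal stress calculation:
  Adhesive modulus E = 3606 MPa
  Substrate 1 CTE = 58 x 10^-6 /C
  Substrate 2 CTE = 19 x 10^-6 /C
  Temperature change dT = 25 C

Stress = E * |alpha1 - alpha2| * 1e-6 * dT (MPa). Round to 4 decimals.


delta_alpha = |58 - 19| = 39 x 10^-6/C
Stress = 3606 * 39e-6 * 25
= 3.5159 MPa

3.5159


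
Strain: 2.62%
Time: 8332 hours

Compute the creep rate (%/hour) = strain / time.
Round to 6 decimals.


Creep rate = 2.62 / 8332
= 0.000314 %/h

0.000314


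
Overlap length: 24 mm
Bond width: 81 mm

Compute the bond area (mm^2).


Bond area = 24 * 81 = 1944 mm^2

1944


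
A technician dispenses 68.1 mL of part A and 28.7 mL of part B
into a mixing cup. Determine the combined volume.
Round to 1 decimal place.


Combined volume = 68.1 + 28.7
= 96.8 mL

96.8


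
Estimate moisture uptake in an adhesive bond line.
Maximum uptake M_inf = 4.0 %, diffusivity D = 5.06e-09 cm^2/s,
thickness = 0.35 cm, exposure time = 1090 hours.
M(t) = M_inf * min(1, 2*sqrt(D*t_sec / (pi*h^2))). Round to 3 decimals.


Convert time: 1090 h = 3924000 s
ratio = min(1, 2*sqrt(5.06e-09*3924000/(pi*0.35^2)))
= 0.454283
M(t) = 4.0 * 0.454283 = 1.817%

1.817


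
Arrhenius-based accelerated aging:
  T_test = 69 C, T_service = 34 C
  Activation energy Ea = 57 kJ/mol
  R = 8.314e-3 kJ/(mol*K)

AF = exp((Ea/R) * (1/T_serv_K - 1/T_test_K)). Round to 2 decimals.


T_test_K = 342.15, T_serv_K = 307.15
AF = exp((57/8.314e-3) * (1/307.15 - 1/342.15))
= 9.81

9.81


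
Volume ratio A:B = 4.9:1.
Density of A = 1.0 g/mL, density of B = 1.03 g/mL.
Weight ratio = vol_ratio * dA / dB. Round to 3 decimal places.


Wt ratio = 4.9 * 1.0 / 1.03
= 4.757

4.757


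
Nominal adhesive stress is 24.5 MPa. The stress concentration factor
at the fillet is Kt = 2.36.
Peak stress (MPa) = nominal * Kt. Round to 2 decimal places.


Peak = 24.5 * 2.36 = 57.82 MPa

57.82


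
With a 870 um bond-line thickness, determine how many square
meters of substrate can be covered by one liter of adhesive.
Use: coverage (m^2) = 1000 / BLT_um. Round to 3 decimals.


Coverage = 1000 / 870 = 1.149 m^2

1.149


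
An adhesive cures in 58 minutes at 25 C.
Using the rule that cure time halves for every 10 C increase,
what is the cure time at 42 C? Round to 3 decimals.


Factor = 2^((42 - 25) / 10) = 3.2490
Cure time = 58 / 3.2490
= 17.852 minutes

17.852


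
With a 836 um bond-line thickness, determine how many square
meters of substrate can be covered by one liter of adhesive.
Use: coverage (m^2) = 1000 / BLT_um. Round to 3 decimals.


Coverage = 1000 / 836 = 1.196 m^2

1.196


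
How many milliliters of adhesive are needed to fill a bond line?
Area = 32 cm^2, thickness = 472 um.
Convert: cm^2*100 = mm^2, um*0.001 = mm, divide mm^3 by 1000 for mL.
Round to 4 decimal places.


= (32 * 100) * (472 * 0.001) / 1000
= 1.5104 mL

1.5104


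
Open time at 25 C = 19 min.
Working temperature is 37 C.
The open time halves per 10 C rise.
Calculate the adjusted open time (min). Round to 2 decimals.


factor = 2^((37 - 25) / 10) = 2.2974
ot = 19 / 2.2974 = 8.27 min

8.27


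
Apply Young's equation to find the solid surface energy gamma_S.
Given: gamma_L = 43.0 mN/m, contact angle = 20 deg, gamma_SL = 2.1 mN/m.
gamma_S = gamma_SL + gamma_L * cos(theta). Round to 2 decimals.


theta_rad = 20 * pi/180 = 0.349066
gamma_S = 2.1 + 43.0 * cos(0.349066)
= 42.51 mN/m

42.51


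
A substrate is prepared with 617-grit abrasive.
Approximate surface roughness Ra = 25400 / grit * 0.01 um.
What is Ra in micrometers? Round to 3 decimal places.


Ra = 25400 / 617 * 0.01 = 0.412 um

0.412


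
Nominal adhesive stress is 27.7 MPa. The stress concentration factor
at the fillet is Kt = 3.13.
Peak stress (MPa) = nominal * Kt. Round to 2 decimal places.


Peak = 27.7 * 3.13 = 86.70 MPa

86.70


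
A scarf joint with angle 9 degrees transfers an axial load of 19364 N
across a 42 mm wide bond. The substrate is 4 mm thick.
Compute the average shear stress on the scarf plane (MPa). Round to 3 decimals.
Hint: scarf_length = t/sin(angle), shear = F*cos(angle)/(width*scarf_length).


scarf_length = 4 / sin(9 deg) = 25.5698 mm
cos(9 deg) = 0.987688
shear stress = 19364 * 0.987688 / (42 * 25.5698)
= 17.809 MPa

17.809


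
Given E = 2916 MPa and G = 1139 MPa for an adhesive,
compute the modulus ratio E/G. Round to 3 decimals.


E/G ratio = 2916 / 1139 = 2.560

2.560


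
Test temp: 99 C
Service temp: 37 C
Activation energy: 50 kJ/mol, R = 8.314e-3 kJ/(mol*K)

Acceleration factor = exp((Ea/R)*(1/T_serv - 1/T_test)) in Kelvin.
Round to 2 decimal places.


AF = exp((50/0.008314)*(1/310.15 - 1/372.15))
= 25.29

25.29


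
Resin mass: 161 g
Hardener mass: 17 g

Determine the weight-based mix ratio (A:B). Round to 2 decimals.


Ratio = 161 / 17 = 9.47

9.47


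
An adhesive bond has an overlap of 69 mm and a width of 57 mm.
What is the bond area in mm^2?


Bond area = overlap * width
= 69 * 57
= 3933 mm^2

3933


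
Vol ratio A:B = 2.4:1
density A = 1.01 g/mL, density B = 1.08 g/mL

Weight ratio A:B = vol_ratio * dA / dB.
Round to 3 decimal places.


Weight ratio = 2.4 * 1.01 / 1.08
= 2.244

2.244


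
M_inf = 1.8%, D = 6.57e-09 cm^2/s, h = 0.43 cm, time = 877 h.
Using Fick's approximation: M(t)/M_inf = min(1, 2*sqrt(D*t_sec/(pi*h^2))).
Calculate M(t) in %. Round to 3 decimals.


t = 3157200 s
ratio = min(1, 2*sqrt(6.57e-09*3157200/(pi*0.1849)))
= 0.377938
M(t) = 1.8 * 0.377938 = 0.680%

0.680


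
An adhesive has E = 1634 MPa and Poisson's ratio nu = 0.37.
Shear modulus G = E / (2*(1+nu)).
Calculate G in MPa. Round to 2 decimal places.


G = 1634 / (2*(1+0.37))
= 1634 / 2.74
= 596.35 MPa

596.35


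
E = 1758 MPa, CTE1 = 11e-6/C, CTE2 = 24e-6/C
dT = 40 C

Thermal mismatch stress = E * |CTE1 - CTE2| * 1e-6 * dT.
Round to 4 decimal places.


= 1758 * 13e-6 * 40
= 0.9142 MPa

0.9142


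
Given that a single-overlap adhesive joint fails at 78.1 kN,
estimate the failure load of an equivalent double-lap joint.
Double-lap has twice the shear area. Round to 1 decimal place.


Double-lap factor = 2
Expected load = 78.1 * 2 = 156.2 kN

156.2


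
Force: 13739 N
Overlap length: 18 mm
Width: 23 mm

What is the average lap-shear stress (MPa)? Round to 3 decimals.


Average shear stress = F / (overlap * width)
= 13739 / (18 * 23)
= 33.186 MPa

33.186


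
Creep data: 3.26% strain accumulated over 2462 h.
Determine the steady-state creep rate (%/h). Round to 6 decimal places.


Rate = 3.26 / 2462 = 0.001324 %/h

0.001324


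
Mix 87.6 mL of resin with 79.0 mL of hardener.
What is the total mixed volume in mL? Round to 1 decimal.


Total = 87.6 + 79.0 = 166.6 mL

166.6


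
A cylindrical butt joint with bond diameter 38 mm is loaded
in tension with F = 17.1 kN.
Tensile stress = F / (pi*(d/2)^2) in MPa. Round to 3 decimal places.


Area = pi * (38/2)^2 = 1134.1149 mm^2
Stress = 17.1*1000 / 1134.1149
= 15.078 MPa

15.078


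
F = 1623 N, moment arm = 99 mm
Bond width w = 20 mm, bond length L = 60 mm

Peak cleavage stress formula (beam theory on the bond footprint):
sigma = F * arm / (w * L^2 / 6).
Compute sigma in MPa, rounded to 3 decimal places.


sigma = (1623 * 99) / (20 * 3600 / 6)
= 160677 * 6 / 72000
= 964062 / 72000
= 13.390 MPa

13.390


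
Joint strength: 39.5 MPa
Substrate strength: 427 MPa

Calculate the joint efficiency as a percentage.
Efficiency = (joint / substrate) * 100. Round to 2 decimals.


Efficiency = (39.5 / 427) * 100 = 9.25%

9.25


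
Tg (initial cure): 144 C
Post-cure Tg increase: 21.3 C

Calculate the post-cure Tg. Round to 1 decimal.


Post-cure Tg = 144 + 21.3 = 165.3 C

165.3


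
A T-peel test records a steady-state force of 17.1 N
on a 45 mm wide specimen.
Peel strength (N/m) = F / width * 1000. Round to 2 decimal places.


Peel strength = 17.1 / 45 * 1000
= 380.00 N/m

380.00


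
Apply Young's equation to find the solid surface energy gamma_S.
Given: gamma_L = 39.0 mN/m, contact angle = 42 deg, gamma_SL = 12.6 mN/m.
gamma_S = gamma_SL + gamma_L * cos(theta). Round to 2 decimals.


theta_rad = 42 * pi/180 = 0.733038
gamma_S = 12.6 + 39.0 * cos(0.733038)
= 41.58 mN/m

41.58


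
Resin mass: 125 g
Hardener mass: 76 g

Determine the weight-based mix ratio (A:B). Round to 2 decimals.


Ratio = 125 / 76 = 1.64

1.64


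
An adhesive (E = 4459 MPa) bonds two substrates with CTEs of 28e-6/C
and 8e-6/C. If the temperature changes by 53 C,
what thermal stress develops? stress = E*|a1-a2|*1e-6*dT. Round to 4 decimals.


Stress = 4459 * |28 - 8| * 1e-6 * 53
= 4.7265 MPa

4.7265


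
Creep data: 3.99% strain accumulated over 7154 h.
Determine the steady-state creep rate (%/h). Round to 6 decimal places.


Rate = 3.99 / 7154 = 0.000558 %/h

0.000558


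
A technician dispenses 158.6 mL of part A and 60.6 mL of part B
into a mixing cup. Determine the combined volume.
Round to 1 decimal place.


Combined volume = 158.6 + 60.6
= 219.2 mL

219.2


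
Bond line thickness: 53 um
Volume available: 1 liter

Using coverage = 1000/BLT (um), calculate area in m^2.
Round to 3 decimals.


1 L = 1e6 mm^3, thickness = 53 um = 0.053 mm
Area = 1e6 / 0.053 mm^2 = (1e6 / 0.053) / 1e6 m^2 = 1000 / 53 m^2
= 18.868 m^2

18.868


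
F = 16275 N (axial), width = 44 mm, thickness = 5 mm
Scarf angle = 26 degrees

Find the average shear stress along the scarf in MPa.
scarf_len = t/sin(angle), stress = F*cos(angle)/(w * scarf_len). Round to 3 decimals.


scarf_len = 5/sin(26 deg) = 11.4059
cos(26 deg) = 0.898794
stress = 16275*0.898794/(44*11.4059) = 29.147 MPa

29.147


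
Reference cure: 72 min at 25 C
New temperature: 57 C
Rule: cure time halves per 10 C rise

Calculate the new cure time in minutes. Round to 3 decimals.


factor = 2^((57-25)/10) = 9.1896
t_new = 72 / 9.1896 = 7.835 min

7.835


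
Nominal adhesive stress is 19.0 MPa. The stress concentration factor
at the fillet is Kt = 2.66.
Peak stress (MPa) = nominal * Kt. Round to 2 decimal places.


Peak = 19.0 * 2.66 = 50.54 MPa

50.54


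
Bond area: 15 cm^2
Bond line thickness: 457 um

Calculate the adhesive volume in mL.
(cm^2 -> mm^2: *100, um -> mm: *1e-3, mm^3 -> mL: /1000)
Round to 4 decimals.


V = 15*100 * 457*1e-3 / 1000
= 0.6855 mL

0.6855


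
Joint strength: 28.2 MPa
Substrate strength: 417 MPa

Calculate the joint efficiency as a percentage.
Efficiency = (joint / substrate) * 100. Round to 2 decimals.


Efficiency = (28.2 / 417) * 100 = 6.76%

6.76


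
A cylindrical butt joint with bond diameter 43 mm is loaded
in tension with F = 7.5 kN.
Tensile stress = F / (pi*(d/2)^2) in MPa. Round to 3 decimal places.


Area = pi * (43/2)^2 = 1452.2012 mm^2
Stress = 7.5*1000 / 1452.2012
= 5.165 MPa

5.165


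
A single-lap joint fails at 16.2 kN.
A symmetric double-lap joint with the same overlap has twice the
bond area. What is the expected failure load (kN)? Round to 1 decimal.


Double-lap load = 2 * 16.2 = 32.4 kN

32.4


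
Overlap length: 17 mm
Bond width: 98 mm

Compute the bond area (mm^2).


Bond area = 17 * 98 = 1666 mm^2

1666


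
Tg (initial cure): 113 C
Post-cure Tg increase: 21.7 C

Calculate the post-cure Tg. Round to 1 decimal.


Post-cure Tg = 113 + 21.7 = 134.7 C

134.7


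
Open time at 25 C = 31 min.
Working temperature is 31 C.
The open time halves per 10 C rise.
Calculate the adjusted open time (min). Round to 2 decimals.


factor = 2^((31 - 25) / 10) = 1.5157
ot = 31 / 1.5157 = 20.45 min

20.45


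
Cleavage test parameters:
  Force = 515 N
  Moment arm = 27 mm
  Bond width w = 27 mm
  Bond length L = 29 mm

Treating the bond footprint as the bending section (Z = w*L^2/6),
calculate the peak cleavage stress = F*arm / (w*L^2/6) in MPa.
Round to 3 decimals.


M = 515 * 27 = 13905 N*mm
Z = 27 * 29^2 / 6 = 22707 / 6 mm^3
sigma = M / Z = 6 * 13905 / 22707 = 83430 / 22707
= 3.674 MPa

3.674


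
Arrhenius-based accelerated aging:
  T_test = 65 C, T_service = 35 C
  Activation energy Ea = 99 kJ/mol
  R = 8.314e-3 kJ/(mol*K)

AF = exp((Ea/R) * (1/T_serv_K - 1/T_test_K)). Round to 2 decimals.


T_test_K = 338.15, T_serv_K = 308.15
AF = exp((99/8.314e-3) * (1/308.15 - 1/338.15))
= 30.82

30.82


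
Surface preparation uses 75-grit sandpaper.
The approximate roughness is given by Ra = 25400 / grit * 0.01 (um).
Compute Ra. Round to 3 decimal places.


Ra = 25400 / 75 * 0.01
= 254 / 75
= 3.387 um

3.387


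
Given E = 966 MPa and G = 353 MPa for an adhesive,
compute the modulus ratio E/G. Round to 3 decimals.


E/G ratio = 966 / 353 = 2.737

2.737


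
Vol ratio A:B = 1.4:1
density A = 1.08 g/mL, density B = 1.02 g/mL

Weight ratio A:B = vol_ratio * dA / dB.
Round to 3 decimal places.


Weight ratio = 1.4 * 1.08 / 1.02
= 1.482

1.482


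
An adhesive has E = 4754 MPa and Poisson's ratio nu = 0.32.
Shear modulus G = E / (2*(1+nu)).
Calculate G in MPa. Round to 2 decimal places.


G = 4754 / (2*(1+0.32))
= 4754 / 2.64
= 1800.76 MPa

1800.76


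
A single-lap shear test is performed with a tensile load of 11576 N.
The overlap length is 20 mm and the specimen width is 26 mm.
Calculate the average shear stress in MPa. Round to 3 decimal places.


Shear stress = F / (overlap * width)
= 11576 / (20 * 26)
= 11576 / 520
= 22.262 MPa

22.262


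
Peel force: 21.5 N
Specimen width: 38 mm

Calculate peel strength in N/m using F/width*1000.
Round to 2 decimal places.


Peel strength = 21.5 / 38 * 1000 = 565.79 N/m

565.79


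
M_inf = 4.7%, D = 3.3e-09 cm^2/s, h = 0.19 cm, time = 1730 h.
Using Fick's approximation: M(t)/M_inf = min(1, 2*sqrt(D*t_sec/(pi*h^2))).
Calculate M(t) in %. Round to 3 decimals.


t = 6228000 s
ratio = min(1, 2*sqrt(3.3e-09*6228000/(pi*0.0361)))
= 0.851398
M(t) = 4.7 * 0.851398 = 4.002%

4.002


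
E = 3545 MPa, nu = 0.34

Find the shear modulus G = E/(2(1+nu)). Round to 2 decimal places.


G = 3545 / (2 * 1.34)
= 1322.76 MPa

1322.76


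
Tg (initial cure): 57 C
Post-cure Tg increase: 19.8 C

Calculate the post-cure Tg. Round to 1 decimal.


Post-cure Tg = 57 + 19.8 = 76.8 C

76.8


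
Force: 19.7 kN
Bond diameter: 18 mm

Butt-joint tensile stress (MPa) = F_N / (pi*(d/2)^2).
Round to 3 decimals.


F_N = 19.7 * 1000 = 19700.0 N
A = pi*(9.0)^2 = 254.4690 mm^2
stress = 19700.0 / 254.4690 = 77.416 MPa

77.416


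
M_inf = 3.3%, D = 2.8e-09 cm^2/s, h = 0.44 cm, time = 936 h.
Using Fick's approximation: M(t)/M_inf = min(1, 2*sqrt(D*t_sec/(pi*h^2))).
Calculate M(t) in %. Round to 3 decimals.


t = 3369600 s
ratio = min(1, 2*sqrt(2.8e-09*3369600/(pi*0.1936)))
= 0.249098
M(t) = 3.3 * 0.249098 = 0.822%

0.822


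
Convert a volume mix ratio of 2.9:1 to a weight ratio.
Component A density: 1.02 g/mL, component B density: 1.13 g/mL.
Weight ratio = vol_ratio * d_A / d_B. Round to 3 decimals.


= 2.9 * 1.02 / 1.13 = 2.618

2.618
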